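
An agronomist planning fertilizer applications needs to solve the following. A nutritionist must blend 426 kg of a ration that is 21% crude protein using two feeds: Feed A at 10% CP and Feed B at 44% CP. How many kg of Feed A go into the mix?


parts_A = CP_b - target = 44 - 21 = 23
parts_B = target - CP_a = 21 - 10 = 11
total_parts = 23 + 11 = 34
Feed A = 426 * 23 / 34 = 288.18 kg
Feed B = 426 * 11 / 34 = 137.82 kg

288.18 kg


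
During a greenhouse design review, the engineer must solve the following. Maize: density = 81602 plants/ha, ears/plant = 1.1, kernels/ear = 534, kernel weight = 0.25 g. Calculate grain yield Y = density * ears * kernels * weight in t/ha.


Y = density * ears * kernels * kw
  = 81602 * 1.1 * 534 * 0.25 g/ha
  = 11983253.70 g/ha
  = 11983.25 kg/ha = 11.98 t/ha


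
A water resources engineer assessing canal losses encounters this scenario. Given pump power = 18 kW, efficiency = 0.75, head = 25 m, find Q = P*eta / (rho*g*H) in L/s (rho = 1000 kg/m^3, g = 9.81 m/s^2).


Q = (P * 1000 * eta) / (rho * g * H)
  = (18 * 1000 * 0.75) / (1000 * 9.81 * 25)
  = 13500 / 245250
  = 0.05505 m^3/s = 55.05 L/s


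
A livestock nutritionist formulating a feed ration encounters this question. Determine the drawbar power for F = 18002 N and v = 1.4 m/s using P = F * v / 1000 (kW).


P = F * v / 1000
  = 18002 * 1.4 / 1000
  = 25202.80 / 1000
  = 25.20 kW


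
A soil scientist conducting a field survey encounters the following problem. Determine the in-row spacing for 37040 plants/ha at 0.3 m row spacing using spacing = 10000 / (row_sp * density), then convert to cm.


spacing = 10000 / (row_sp * density)
        = 10000 / (0.3 * 37040)
        = 10000 / 11112
        = 0.89993 m = 89.99 cm


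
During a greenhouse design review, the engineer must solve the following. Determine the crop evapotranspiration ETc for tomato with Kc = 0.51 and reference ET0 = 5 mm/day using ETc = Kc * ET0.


ETc = Kc * ET0
    = 0.51 * 5
    = 2.55 mm/day


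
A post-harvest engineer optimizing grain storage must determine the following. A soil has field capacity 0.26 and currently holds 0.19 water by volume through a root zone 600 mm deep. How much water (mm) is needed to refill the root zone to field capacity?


SMD = (FC - theta) * D
    = (0.26 - 0.19) * 600
    = 0.070 * 600
    = 42 mm


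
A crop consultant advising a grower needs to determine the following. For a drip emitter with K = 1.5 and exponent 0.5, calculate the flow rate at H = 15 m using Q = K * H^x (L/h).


Q = K * H^x
  = 1.5 * 15^0.5
  = 1.5 * 3.8730
  = 5.81 L/h


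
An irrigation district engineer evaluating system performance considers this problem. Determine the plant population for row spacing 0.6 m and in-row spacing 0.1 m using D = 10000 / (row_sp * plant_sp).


D = 10000 / (row_sp * plant_sp)
  = 10000 / (0.6 * 0.1)
  = 10000 / 0.0600
  = 166666.67 plants/ha


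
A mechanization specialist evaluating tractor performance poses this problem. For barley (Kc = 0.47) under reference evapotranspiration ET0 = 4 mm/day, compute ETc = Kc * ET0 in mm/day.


ETc = Kc * ET0
    = 0.47 * 4
    = 1.88 mm/day


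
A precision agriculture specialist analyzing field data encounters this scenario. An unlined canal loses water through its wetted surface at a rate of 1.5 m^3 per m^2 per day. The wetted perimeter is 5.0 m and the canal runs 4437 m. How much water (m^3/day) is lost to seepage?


S = C * P * L
  = 1.5 * 5.0 * 4437
  = 33277.50 m^3/day


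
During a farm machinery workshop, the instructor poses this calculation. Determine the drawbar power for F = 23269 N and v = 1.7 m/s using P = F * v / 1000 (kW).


P = F * v / 1000
  = 23269 * 1.7 / 1000
  = 39557.30 / 1000
  = 39.56 kW


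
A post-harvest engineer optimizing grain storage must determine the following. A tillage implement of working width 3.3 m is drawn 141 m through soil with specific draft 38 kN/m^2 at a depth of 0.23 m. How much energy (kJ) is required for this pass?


E = k * d * w * L
  = 38 * 0.23 * 3.3 * 141
  = 4066.72 kJ


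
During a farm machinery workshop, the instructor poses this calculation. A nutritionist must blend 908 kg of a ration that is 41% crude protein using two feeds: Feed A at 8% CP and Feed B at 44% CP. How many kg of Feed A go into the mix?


parts_A = CP_b - target = 44 - 41 = 3
parts_B = target - CP_a = 41 - 8 = 33
total_parts = 3 + 33 = 36
Feed A = 908 * 3 / 36 = 75.67 kg
Feed B = 908 * 33 / 36 = 832.33 kg

75.67 kg


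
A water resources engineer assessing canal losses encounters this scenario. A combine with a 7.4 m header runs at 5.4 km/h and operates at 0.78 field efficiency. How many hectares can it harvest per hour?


C = w * v * eta_f / 10
  = 7.4 * 5.4 * 0.78 / 10
  = 31.17 / 10
  = 3.12 ha/h


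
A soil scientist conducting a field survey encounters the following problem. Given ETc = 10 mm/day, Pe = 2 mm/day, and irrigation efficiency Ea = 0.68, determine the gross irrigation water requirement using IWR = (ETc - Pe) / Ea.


IWR = (ETc - Pe) / Ea
    = (10 - 2) / 0.68
    = 8 / 0.68
    = 11.76 mm/day


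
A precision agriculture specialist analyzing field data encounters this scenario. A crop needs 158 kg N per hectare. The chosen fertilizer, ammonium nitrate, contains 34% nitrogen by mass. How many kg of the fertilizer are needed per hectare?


Rate = N_required / (N_content / 100)
     = 158 / (34 / 100)
     = 158 / 0.34
     = 464.71 kg/ha


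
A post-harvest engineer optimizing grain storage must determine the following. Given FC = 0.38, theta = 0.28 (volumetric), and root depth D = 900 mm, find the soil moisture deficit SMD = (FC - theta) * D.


SMD = (FC - theta) * D
    = (0.38 - 0.28) * 900
    = 0.100 * 900
    = 90 mm


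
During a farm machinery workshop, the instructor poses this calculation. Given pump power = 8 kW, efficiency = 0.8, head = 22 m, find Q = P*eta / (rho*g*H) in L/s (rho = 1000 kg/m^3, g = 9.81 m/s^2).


Q = (P * 1000 * eta) / (rho * g * H)
  = (8 * 1000 * 0.8) / (1000 * 9.81 * 22)
  = 6400 / 215820
  = 0.02965 m^3/s = 29.65 L/s


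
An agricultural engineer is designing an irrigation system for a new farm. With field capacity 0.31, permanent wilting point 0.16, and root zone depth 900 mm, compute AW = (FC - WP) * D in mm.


AW = (FC - WP) * D
   = (0.31 - 0.16) * 900
   = 0.15 * 900
   = 135 mm


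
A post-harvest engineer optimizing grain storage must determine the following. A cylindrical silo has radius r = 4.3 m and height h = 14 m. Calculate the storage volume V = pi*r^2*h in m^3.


V = pi * r^2 * h
  = pi * 4.3^2 * 14
  = pi * 18.49 * 14
  = 813.23 m^3


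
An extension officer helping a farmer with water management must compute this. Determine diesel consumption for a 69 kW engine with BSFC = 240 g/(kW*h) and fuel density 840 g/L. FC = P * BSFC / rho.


FC = P * BSFC / rho_fuel
   = 69 * 240 / 840
   = 16560 / 840
   = 19.71 L/h


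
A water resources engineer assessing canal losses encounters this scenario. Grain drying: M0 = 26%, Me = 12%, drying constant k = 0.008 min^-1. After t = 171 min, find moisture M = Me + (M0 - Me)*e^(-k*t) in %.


M = Me + (M0 - Me) * e^(-k*t)
  = 12 + (26 - 12) * e^(-0.008*171)
  = 12 + 14 * e^(-1.368)
  = 12 + 14 * 0.25462
  = 12 + 3.5646
  = 15.56%


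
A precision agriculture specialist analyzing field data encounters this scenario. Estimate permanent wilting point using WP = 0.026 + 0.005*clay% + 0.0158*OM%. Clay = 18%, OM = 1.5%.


WP = 0.026 + 0.005*18 + 0.0158*1.5
   = 0.026 + 0.0900 + 0.0237
   = 0.1397


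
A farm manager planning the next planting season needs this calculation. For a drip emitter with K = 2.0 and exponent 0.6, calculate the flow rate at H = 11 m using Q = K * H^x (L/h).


Q = K * H^x
  = 2.0 * 11^0.6
  = 2.0 * 4.2154
  = 8.43 L/h


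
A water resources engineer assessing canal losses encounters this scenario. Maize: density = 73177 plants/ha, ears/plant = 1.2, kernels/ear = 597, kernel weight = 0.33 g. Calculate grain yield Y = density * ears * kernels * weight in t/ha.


Y = density * ears * kernels * kw
  = 73177 * 1.2 * 597 * 0.33 g/ha
  = 17299920.92 g/ha
  = 17299.92 kg/ha = 17.30 t/ha


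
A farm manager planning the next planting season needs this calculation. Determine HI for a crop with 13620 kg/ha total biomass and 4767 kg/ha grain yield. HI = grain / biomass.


HI = grain_yield / biomass
   = 4767 / 13620
   = 0.35


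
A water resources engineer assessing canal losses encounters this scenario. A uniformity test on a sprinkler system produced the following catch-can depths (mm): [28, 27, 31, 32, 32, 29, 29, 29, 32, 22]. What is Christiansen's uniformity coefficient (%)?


xbar = 291 / 10 = 29.100
sum|xi - xbar| = 21.200
CU = 100 * (1 - 21.200 / (10 * 29.100))
   = 100 * (1 - 0.0729)
   = 92.71%


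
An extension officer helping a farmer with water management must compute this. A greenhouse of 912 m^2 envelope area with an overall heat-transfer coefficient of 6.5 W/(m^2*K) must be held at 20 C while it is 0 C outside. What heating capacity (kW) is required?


dT = 20 - (0) = 20 K
Q = U * A * dT
  = 6.5 * 912 * 20
  = 118560 W = 118.56 kW


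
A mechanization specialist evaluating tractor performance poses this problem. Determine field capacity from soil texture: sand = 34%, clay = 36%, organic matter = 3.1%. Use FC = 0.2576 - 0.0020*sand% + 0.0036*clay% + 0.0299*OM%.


FC = 0.2576 - 0.0020*34 + 0.0036*36 + 0.0299*3.1
   = 0.2576 - 0.0680 + 0.1296 + 0.0927
   = 0.4119


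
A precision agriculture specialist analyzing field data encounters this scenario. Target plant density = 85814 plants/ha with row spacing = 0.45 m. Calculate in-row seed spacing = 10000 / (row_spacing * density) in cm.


spacing = 10000 / (row_sp * density)
        = 10000 / (0.45 * 85814)
        = 10000 / 38616.30
        = 0.25896 m = 25.90 cm


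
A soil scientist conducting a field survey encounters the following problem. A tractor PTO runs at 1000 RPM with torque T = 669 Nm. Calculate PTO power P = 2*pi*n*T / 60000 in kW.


P = 2*pi*n*T / 60000
  = 2*pi * 1000 * 669 / 60000
  = 4203450.97 / 60000
  = 70.06 kW


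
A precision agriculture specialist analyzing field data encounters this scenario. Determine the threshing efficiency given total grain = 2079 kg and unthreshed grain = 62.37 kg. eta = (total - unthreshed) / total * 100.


eta = (total - unthreshed) / total * 100
    = (2079 - 62.37) / 2079 * 100
    = 2016.63 / 2079 * 100
    = 97%


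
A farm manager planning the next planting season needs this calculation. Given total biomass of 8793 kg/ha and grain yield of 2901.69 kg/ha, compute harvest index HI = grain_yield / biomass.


HI = grain_yield / biomass
   = 2901.69 / 8793
   = 0.33


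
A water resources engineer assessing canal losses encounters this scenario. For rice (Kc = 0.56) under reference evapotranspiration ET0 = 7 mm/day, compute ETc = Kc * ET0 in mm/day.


ETc = Kc * ET0
    = 0.56 * 7
    = 3.92 mm/day


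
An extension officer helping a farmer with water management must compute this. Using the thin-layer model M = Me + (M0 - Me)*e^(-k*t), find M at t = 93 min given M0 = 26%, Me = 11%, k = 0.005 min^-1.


M = Me + (M0 - Me) * e^(-k*t)
  = 11 + (26 - 11) * e^(-0.005*93)
  = 11 + 15 * e^(-0.465)
  = 11 + 15 * 0.62814
  = 11 + 9.4220
  = 20.42%


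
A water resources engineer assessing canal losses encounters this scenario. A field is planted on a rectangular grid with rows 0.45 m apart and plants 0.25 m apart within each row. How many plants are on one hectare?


D = 10000 / (row_sp * plant_sp)
  = 10000 / (0.45 * 0.25)
  = 10000 / 0.1125
  = 88888.89 plants/ha


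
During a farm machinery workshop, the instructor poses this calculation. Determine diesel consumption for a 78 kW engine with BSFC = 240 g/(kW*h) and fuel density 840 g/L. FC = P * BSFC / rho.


FC = P * BSFC / rho_fuel
   = 78 * 240 / 840
   = 18720 / 840
   = 22.29 L/h


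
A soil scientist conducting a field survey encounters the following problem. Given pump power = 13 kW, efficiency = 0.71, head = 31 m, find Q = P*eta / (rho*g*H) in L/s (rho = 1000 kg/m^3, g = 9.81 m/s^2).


Q = (P * 1000 * eta) / (rho * g * H)
  = (13 * 1000 * 0.71) / (1000 * 9.81 * 31)
  = 9230 / 304110
  = 0.03035 m^3/s = 30.35 L/s


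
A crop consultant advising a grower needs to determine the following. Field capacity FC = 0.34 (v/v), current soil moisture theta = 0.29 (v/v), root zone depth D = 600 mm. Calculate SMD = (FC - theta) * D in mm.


SMD = (FC - theta) * D
    = (0.34 - 0.29) * 600
    = 0.050 * 600
    = 30 mm


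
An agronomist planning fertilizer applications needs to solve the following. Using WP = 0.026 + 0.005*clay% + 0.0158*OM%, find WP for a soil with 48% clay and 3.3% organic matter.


WP = 0.026 + 0.005*48 + 0.0158*3.3
   = 0.026 + 0.2400 + 0.0521
   = 0.3181


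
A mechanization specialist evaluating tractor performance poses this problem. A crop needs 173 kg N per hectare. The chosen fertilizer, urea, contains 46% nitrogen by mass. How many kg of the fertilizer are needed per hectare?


Rate = N_required / (N_content / 100)
     = 173 / (46 / 100)
     = 173 / 0.46
     = 376.09 kg/ha


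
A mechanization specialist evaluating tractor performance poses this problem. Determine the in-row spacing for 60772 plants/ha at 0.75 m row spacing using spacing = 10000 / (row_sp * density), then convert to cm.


spacing = 10000 / (row_sp * density)
        = 10000 / (0.75 * 60772)
        = 10000 / 45579
        = 0.21940 m = 21.94 cm


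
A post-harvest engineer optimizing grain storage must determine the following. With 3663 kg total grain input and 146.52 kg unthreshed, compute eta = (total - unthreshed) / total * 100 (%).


eta = (total - unthreshed) / total * 100
    = (3663 - 146.52) / 3663 * 100
    = 3516.48 / 3663 * 100
    = 96%


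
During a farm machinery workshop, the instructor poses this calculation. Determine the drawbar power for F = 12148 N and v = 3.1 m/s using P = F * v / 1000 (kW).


P = F * v / 1000
  = 12148 * 3.1 / 1000
  = 37658.80 / 1000
  = 37.66 kW


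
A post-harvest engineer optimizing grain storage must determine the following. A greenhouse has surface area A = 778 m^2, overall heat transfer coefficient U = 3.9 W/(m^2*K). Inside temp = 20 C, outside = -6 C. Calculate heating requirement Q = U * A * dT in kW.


dT = 20 - (-6) = 26 K
Q = U * A * dT
  = 3.9 * 778 * 26
  = 78889.20 W = 78.89 kW


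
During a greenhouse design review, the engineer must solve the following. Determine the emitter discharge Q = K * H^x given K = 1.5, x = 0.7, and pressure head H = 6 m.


Q = K * H^x
  = 1.5 * 6^0.7
  = 1.5 * 3.5051
  = 5.26 L/h


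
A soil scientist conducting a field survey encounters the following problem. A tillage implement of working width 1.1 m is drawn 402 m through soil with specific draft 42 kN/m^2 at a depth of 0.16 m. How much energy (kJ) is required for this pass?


E = k * d * w * L
  = 42 * 0.16 * 1.1 * 402
  = 2971.58 kJ


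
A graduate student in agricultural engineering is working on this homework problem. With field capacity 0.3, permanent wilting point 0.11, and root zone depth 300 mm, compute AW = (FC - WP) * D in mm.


AW = (FC - WP) * D
   = (0.3 - 0.11) * 300
   = 0.19 * 300
   = 57 mm


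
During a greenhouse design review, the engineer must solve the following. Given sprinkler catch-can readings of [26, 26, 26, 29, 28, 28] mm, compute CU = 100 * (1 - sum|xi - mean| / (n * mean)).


xbar = 163 / 6 = 27.167
sum|xi - xbar| = 7
CU = 100 * (1 - 7 / (6 * 27.167))
   = 100 * (1 - 0.0429)
   = 95.71%


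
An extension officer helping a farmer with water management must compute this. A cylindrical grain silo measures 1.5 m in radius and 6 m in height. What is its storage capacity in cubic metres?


V = pi * r^2 * h
  = pi * 1.5^2 * 6
  = pi * 2.25 * 6
  = 42.41 m^3


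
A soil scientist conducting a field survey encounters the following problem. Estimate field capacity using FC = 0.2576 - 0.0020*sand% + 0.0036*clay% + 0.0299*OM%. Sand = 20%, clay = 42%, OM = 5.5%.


FC = 0.2576 - 0.0020*20 + 0.0036*42 + 0.0299*5.5
   = 0.2576 - 0.0400 + 0.1512 + 0.1645
   = 0.5333


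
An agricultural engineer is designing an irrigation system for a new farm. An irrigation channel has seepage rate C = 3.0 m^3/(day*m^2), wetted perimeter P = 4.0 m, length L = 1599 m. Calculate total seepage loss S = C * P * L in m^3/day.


S = C * P * L
  = 3.0 * 4.0 * 1599
  = 19188 m^3/day


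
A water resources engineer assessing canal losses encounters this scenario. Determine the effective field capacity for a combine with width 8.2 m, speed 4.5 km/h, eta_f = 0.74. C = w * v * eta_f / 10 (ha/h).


C = w * v * eta_f / 10
  = 8.2 * 4.5 * 0.74 / 10
  = 27.31 / 10
  = 2.73 ha/h


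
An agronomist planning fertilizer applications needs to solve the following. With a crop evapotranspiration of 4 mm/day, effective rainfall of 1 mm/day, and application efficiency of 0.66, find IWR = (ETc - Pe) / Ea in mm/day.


IWR = (ETc - Pe) / Ea
    = (4 - 1) / 0.66
    = 3 / 0.66
    = 4.55 mm/day


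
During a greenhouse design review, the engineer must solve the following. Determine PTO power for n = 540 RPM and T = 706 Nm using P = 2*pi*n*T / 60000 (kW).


P = 2*pi*n*T / 60000
  = 2*pi * 540 * 706 / 60000
  = 2395401.57 / 60000
  = 39.92 kW


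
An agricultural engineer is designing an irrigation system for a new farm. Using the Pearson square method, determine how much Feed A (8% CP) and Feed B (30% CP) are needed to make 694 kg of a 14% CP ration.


parts_A = CP_b - target = 30 - 14 = 16
parts_B = target - CP_a = 14 - 8 = 6
total_parts = 16 + 6 = 22
Feed A = 694 * 16 / 22 = 504.73 kg
Feed B = 694 * 6 / 22 = 189.27 kg

504.73 kg


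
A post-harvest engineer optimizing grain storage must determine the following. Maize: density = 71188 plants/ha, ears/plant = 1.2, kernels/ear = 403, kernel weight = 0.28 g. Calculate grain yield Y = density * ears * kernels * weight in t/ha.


Y = density * ears * kernels * kw
  = 71188 * 1.2 * 403 * 0.28 g/ha
  = 9639424.70 g/ha
  = 9639.42 kg/ha = 9.64 t/ha


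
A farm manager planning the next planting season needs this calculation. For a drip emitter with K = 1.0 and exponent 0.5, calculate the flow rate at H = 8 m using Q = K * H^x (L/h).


Q = K * H^x
  = 1.0 * 8^0.5
  = 1.0 * 2.8284
  = 2.83 L/h


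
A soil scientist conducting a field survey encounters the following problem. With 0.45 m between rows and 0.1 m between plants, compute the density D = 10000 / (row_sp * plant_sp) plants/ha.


D = 10000 / (row_sp * plant_sp)
  = 10000 / (0.45 * 0.1)
  = 10000 / 0.0450
  = 222222.22 plants/ha


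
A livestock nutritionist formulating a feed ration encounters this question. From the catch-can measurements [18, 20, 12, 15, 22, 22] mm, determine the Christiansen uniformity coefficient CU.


xbar = 109 / 6 = 18.167
sum|xi - xbar| = 19
CU = 100 * (1 - 19 / (6 * 18.167))
   = 100 * (1 - 0.1743)
   = 82.57%


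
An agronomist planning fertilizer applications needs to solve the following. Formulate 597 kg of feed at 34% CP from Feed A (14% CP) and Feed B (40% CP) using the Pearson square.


parts_A = CP_b - target = 40 - 34 = 6
parts_B = target - CP_a = 34 - 14 = 20
total_parts = 6 + 20 = 26
Feed A = 597 * 6 / 26 = 137.77 kg
Feed B = 597 * 20 / 26 = 459.23 kg

137.77 kg


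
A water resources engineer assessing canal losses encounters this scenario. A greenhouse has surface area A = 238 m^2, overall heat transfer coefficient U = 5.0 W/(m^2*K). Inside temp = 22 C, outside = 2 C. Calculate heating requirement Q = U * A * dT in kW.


dT = 22 - (2) = 20 K
Q = U * A * dT
  = 5.0 * 238 * 20
  = 23800 W = 23.80 kW


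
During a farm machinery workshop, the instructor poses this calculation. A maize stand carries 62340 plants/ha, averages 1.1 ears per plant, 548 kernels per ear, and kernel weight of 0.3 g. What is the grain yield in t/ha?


Y = density * ears * kernels * kw
  = 62340 * 1.1 * 548 * 0.3 g/ha
  = 11273565.60 g/ha
  = 11273.57 kg/ha = 11.27 t/ha


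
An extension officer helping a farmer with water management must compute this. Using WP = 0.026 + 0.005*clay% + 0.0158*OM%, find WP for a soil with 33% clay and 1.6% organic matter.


WP = 0.026 + 0.005*33 + 0.0158*1.6
   = 0.026 + 0.1650 + 0.0253
   = 0.2163


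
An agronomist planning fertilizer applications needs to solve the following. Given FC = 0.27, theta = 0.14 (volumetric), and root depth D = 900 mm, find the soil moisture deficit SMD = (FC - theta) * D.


SMD = (FC - theta) * D
    = (0.27 - 0.14) * 900
    = 0.130 * 900
    = 117 mm


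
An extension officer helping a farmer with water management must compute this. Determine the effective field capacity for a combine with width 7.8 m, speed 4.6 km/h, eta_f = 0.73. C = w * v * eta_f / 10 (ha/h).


C = w * v * eta_f / 10
  = 7.8 * 4.6 * 0.73 / 10
  = 26.19 / 10
  = 2.62 ha/h


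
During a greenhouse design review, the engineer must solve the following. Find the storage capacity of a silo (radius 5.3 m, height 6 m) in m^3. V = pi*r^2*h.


V = pi * r^2 * h
  = pi * 5.3^2 * 6
  = pi * 28.09 * 6
  = 529.48 m^3


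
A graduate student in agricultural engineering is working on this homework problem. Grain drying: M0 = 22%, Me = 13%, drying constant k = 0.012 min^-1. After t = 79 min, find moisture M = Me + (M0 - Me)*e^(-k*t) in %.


M = Me + (M0 - Me) * e^(-k*t)
  = 13 + (22 - 13) * e^(-0.012*79)
  = 13 + 9 * e^(-0.948)
  = 13 + 9 * 0.38752
  = 13 + 3.4876
  = 16.49%


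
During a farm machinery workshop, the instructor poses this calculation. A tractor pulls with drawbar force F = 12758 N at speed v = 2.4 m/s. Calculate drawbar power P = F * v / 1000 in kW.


P = F * v / 1000
  = 12758 * 2.4 / 1000
  = 30619.20 / 1000
  = 30.62 kW


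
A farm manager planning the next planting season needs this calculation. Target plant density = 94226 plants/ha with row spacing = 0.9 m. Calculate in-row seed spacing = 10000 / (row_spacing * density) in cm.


spacing = 10000 / (row_sp * density)
        = 10000 / (0.9 * 94226)
        = 10000 / 84803.40
        = 0.11792 m = 11.79 cm


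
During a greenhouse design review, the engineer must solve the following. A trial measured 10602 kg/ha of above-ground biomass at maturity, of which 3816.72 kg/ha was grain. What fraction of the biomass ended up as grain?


HI = grain_yield / biomass
   = 3816.72 / 10602
   = 0.36


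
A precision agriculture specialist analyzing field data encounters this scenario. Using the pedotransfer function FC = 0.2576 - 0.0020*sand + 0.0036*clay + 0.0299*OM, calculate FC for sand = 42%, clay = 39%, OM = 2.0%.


FC = 0.2576 - 0.0020*42 + 0.0036*39 + 0.0299*2.0
   = 0.2576 - 0.0840 + 0.1404 + 0.0598
   = 0.3738


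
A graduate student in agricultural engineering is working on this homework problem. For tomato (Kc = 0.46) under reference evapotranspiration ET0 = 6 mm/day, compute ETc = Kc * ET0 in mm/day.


ETc = Kc * ET0
    = 0.46 * 6
    = 2.76 mm/day


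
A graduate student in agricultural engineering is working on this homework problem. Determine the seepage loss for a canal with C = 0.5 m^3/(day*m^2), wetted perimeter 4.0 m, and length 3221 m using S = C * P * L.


S = C * P * L
  = 0.5 * 4.0 * 3221
  = 6442 m^3/day


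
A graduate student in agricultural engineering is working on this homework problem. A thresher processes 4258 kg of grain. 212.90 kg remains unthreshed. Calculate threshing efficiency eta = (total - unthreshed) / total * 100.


eta = (total - unthreshed) / total * 100
    = (4258 - 212.90) / 4258 * 100
    = 4045.10 / 4258 * 100
    = 95%


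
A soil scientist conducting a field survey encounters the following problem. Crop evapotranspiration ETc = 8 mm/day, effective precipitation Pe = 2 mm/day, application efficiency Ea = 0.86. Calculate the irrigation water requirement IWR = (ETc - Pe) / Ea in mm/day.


IWR = (ETc - Pe) / Ea
    = (8 - 2) / 0.86
    = 6 / 0.86
    = 6.98 mm/day


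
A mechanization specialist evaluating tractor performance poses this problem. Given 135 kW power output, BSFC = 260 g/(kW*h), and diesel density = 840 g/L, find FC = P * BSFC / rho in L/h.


FC = P * BSFC / rho_fuel
   = 135 * 260 / 840
   = 35100 / 840
   = 41.79 L/h


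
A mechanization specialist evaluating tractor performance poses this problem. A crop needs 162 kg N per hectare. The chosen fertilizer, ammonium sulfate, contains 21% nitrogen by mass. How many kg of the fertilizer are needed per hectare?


Rate = N_required / (N_content / 100)
     = 162 / (21 / 100)
     = 162 / 0.21
     = 771.43 kg/ha


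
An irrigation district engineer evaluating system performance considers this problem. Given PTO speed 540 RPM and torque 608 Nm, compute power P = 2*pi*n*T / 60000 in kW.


P = 2*pi*n*T / 60000
  = 2*pi * 540 * 608 / 60000
  = 2062895.40 / 60000
  = 34.38 kW


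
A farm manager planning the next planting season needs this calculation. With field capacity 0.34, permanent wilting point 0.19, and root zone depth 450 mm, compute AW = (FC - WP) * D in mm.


AW = (FC - WP) * D
   = (0.34 - 0.19) * 450
   = 0.15 * 450
   = 67.50 mm


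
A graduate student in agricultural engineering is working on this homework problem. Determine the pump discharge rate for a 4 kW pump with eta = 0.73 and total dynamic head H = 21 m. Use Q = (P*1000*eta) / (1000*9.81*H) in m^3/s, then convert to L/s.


Q = (P * 1000 * eta) / (rho * g * H)
  = (4 * 1000 * 0.73) / (1000 * 9.81 * 21)
  = 2920 / 206010
  = 0.01417 m^3/s = 14.17 L/s


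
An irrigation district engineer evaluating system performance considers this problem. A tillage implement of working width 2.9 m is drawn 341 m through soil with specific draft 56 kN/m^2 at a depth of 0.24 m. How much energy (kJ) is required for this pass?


E = k * d * w * L
  = 56 * 0.24 * 2.9 * 341
  = 13290.82 kJ


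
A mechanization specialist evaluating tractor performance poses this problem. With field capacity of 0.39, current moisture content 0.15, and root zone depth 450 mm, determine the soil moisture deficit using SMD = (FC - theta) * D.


SMD = (FC - theta) * D
    = (0.39 - 0.15) * 450
    = 0.240 * 450
    = 108 mm


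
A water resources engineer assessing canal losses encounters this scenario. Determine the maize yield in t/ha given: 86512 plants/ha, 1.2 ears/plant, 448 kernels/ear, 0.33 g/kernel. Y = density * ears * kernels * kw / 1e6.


Y = density * ears * kernels * kw
  = 86512 * 1.2 * 448 * 0.33 g/ha
  = 15347920.90 g/ha
  = 15347.92 kg/ha = 15.35 t/ha


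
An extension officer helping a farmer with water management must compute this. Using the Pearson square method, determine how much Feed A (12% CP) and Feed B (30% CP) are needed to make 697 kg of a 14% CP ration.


parts_A = CP_b - target = 30 - 14 = 16
parts_B = target - CP_a = 14 - 12 = 2
total_parts = 16 + 2 = 18
Feed A = 697 * 16 / 18 = 619.56 kg
Feed B = 697 * 2 / 18 = 77.44 kg

619.56 kg


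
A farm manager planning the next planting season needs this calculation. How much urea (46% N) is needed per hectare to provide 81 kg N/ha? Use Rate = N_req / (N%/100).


Rate = N_required / (N_content / 100)
     = 81 / (46 / 100)
     = 81 / 0.46
     = 176.09 kg/ha


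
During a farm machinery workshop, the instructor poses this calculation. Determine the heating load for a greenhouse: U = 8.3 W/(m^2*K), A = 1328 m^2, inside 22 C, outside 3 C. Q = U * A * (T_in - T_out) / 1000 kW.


dT = 22 - (3) = 19 K
Q = U * A * dT
  = 8.3 * 1328 * 19
  = 209425.60 W = 209.43 kW


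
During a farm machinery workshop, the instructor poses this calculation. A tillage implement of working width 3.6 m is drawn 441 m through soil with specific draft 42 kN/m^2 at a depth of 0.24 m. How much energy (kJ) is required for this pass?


E = k * d * w * L
  = 42 * 0.24 * 3.6 * 441
  = 16003.01 kJ


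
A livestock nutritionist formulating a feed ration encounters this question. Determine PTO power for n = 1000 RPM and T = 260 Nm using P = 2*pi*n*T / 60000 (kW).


P = 2*pi*n*T / 60000
  = 2*pi * 1000 * 260 / 60000
  = 1633628.18 / 60000
  = 27.23 kW


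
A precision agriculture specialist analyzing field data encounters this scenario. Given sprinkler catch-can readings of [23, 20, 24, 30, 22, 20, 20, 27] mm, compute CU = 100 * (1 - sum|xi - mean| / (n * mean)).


xbar = 186 / 8 = 23.250
sum|xi - xbar| = 22.500
CU = 100 * (1 - 22.500 / (8 * 23.250))
   = 100 * (1 - 0.1210)
   = 87.90%


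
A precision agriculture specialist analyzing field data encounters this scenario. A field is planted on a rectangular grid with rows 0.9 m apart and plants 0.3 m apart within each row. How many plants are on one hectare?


D = 10000 / (row_sp * plant_sp)
  = 10000 / (0.9 * 0.3)
  = 10000 / 0.2700
  = 37037.04 plants/ha


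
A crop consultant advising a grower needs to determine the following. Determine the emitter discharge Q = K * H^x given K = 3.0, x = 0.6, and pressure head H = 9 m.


Q = K * H^x
  = 3.0 * 9^0.6
  = 3.0 * 3.7372
  = 11.21 L/h


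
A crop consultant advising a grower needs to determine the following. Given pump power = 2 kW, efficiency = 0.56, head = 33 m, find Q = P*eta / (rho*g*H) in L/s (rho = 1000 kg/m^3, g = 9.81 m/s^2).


Q = (P * 1000 * eta) / (rho * g * H)
  = (2 * 1000 * 0.56) / (1000 * 9.81 * 33)
  = 1120 / 323730
  = 0.00346 m^3/s = 3.46 L/s


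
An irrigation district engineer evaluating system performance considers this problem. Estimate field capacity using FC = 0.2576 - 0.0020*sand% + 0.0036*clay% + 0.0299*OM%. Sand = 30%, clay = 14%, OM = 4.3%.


FC = 0.2576 - 0.0020*30 + 0.0036*14 + 0.0299*4.3
   = 0.2576 - 0.0600 + 0.0504 + 0.1286
   = 0.3766


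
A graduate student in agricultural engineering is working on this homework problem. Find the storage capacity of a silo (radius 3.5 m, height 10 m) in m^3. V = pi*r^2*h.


V = pi * r^2 * h
  = pi * 3.5^2 * 10
  = pi * 12.25 * 10
  = 384.85 m^3


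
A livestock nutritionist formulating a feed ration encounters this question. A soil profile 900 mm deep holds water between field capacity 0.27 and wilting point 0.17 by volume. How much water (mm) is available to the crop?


AW = (FC - WP) * D
   = (0.27 - 0.17) * 900
   = 0.10 * 900
   = 90 mm


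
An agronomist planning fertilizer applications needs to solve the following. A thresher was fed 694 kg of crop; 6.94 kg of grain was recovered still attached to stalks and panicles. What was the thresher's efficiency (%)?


eta = (total - unthreshed) / total * 100
    = (694 - 6.94) / 694 * 100
    = 687.06 / 694 * 100
    = 99%


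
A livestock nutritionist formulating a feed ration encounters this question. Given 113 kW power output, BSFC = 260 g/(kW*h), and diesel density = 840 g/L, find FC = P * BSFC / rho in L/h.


FC = P * BSFC / rho_fuel
   = 113 * 260 / 840
   = 29380 / 840
   = 34.98 L/h


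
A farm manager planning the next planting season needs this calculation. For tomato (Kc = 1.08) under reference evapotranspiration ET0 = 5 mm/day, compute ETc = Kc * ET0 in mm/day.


ETc = Kc * ET0
    = 1.08 * 5
    = 5.40 mm/day


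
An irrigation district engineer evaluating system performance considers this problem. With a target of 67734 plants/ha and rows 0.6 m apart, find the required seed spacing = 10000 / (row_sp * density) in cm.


spacing = 10000 / (row_sp * density)
        = 10000 / (0.6 * 67734)
        = 10000 / 40640.40
        = 0.24606 m = 24.61 cm


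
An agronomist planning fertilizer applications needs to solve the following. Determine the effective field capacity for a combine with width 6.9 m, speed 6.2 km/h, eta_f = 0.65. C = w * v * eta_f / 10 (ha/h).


C = w * v * eta_f / 10
  = 6.9 * 6.2 * 0.65 / 10
  = 27.81 / 10
  = 2.78 ha/h


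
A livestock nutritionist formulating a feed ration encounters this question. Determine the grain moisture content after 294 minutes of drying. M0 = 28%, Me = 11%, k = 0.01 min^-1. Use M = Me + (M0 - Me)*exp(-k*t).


M = Me + (M0 - Me) * e^(-k*t)
  = 11 + (28 - 11) * e^(-0.01*294)
  = 11 + 17 * e^(-2.940)
  = 11 + 17 * 0.05287
  = 11 + 0.8987
  = 11.90%


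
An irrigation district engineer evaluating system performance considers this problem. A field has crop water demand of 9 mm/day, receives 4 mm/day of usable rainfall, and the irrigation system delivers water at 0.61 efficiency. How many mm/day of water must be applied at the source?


IWR = (ETc - Pe) / Ea
    = (9 - 4) / 0.61
    = 5 / 0.61
    = 8.20 mm/day


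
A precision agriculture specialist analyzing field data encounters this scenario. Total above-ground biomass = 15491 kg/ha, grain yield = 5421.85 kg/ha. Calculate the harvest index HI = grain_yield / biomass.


HI = grain_yield / biomass
   = 5421.85 / 15491
   = 0.35


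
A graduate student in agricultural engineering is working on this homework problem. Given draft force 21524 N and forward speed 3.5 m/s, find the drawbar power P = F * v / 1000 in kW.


P = F * v / 1000
  = 21524 * 3.5 / 1000
  = 75334 / 1000
  = 75.33 kW


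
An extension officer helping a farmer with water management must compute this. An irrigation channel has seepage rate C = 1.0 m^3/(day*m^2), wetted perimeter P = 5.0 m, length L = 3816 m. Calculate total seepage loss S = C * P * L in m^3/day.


S = C * P * L
  = 1.0 * 5.0 * 3816
  = 19080 m^3/day


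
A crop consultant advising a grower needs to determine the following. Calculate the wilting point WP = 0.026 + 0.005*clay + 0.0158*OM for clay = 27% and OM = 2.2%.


WP = 0.026 + 0.005*27 + 0.0158*2.2
   = 0.026 + 0.1350 + 0.0348
   = 0.1958


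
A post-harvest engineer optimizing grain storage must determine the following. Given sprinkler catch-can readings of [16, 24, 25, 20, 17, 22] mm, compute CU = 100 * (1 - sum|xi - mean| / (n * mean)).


xbar = 124 / 6 = 20.667
sum|xi - xbar| = 18
CU = 100 * (1 - 18 / (6 * 20.667))
   = 100 * (1 - 0.1452)
   = 85.48%


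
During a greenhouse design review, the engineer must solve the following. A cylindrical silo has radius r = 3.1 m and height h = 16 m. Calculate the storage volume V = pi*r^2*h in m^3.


V = pi * r^2 * h
  = pi * 3.1^2 * 16
  = pi * 9.61 * 16
  = 483.05 m^3


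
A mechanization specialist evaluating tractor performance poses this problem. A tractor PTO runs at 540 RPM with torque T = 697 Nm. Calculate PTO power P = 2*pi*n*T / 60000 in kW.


P = 2*pi*n*T / 60000
  = 2*pi * 540 * 697 / 60000
  = 2364865.29 / 60000
  = 39.41 kW


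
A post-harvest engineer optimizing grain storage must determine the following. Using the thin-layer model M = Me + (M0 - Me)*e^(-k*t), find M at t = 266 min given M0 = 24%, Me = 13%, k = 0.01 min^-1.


M = Me + (M0 - Me) * e^(-k*t)
  = 13 + (24 - 13) * e^(-0.01*266)
  = 13 + 11 * e^(-2.660)
  = 13 + 11 * 0.06995
  = 13 + 0.7694
  = 13.77%


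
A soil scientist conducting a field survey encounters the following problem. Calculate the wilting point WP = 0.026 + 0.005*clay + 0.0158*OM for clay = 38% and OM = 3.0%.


WP = 0.026 + 0.005*38 + 0.0158*3.0
   = 0.026 + 0.1900 + 0.0474
   = 0.2634


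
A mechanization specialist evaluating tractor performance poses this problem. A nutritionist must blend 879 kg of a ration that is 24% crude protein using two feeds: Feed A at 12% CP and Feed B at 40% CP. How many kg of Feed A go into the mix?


parts_A = CP_b - target = 40 - 24 = 16
parts_B = target - CP_a = 24 - 12 = 12
total_parts = 16 + 12 = 28
Feed A = 879 * 16 / 28 = 502.29 kg
Feed B = 879 * 12 / 28 = 376.71 kg

502.29 kg


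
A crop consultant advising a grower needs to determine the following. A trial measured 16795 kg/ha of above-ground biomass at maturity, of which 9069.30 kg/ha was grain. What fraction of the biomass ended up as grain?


HI = grain_yield / biomass
   = 9069.30 / 16795
   = 0.54


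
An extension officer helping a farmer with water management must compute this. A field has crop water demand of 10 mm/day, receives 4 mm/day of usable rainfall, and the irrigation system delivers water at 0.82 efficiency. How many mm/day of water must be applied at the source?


IWR = (ETc - Pe) / Ea
    = (10 - 4) / 0.82
    = 6 / 0.82
    = 7.32 mm/day


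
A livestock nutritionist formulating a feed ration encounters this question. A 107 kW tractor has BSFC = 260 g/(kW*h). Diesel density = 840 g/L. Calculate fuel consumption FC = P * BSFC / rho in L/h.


FC = P * BSFC / rho_fuel
   = 107 * 260 / 840
   = 27820 / 840
   = 33.12 L/h


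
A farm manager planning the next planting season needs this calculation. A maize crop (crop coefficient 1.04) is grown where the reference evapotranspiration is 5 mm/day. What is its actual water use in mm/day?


ETc = Kc * ET0
    = 1.04 * 5
    = 5.20 mm/day


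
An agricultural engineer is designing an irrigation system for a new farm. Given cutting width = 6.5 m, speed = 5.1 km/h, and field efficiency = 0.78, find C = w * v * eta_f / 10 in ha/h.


C = w * v * eta_f / 10
  = 6.5 * 5.1 * 0.78 / 10
  = 25.86 / 10
  = 2.59 ha/h


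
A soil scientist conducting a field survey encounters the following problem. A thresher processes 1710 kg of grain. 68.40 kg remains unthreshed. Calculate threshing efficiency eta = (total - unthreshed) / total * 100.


eta = (total - unthreshed) / total * 100
    = (1710 - 68.40) / 1710 * 100
    = 1641.60 / 1710 * 100
    = 96%


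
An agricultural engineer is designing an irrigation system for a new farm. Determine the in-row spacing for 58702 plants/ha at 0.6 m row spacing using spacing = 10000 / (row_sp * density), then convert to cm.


spacing = 10000 / (row_sp * density)
        = 10000 / (0.6 * 58702)
        = 10000 / 35221.20
        = 0.28392 m = 28.39 cm


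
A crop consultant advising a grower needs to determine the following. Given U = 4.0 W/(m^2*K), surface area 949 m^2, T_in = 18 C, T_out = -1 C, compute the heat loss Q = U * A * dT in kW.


dT = 18 - (-1) = 19 K
Q = U * A * dT
  = 4.0 * 949 * 19
  = 72124 W = 72.12 kW


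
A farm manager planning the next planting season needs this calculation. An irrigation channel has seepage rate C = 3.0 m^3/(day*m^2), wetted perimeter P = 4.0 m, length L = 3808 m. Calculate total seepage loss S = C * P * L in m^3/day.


S = C * P * L
  = 3.0 * 4.0 * 3808
  = 45696 m^3/day


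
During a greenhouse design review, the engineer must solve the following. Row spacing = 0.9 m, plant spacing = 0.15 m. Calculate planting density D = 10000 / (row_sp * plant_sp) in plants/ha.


D = 10000 / (row_sp * plant_sp)
  = 10000 / (0.9 * 0.15)
  = 10000 / 0.1350
  = 74074.07 plants/ha


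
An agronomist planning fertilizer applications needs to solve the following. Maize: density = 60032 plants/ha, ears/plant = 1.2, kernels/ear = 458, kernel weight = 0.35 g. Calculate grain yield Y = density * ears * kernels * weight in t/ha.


Y = density * ears * kernels * kw
  = 60032 * 1.2 * 458 * 0.35 g/ha
  = 11547755.52 g/ha
  = 11547.76 kg/ha = 11.55 t/ha


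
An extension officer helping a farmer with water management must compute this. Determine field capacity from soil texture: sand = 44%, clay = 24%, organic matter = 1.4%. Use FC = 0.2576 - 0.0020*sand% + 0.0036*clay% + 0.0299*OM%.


FC = 0.2576 - 0.0020*44 + 0.0036*24 + 0.0299*1.4
   = 0.2576 - 0.0880 + 0.0864 + 0.0419
   = 0.2979


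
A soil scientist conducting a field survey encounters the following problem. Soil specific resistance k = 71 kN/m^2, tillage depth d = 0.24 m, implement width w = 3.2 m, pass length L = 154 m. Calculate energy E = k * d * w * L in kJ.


E = k * d * w * L
  = 71 * 0.24 * 3.2 * 154
  = 8397.31 kJ


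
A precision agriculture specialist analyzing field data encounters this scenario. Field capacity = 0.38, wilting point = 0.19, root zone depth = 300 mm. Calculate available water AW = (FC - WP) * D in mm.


AW = (FC - WP) * D
   = (0.38 - 0.19) * 300
   = 0.19 * 300
   = 57 mm
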